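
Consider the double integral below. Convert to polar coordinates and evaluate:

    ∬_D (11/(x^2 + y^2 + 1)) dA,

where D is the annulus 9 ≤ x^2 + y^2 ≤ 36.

The region D is 3 ≤ r ≤ 6, 0 ≤ θ ≤ 2π in polar coordinates, where x = r cos(θ), y = r sin(θ), and dA = r dr dθ.

Under the substitution, the integrand becomes 11/(r^2 + 1), so

    ∬_D (11/(x^2 + y^2 + 1)) dA = ∫_{0}^{2π} ∫_{3}^{6} (11/(r^2 + 1)) · r dr dθ.

Inner integral (in r): ∫_{3}^{6} (11/(r^2 + 1)) · r dr = log(69343957sqrt(370)/1000000).

Outer integral (in θ): ∫_{0}^{2π} (log(69343957sqrt(370)/1000000)) dθ = log((69343957sqrt(370)/1000000)^(2π)).

Therefore ∬_D (11/(x^2 + y^2 + 1)) dA = log((69343957sqrt(370)/1000000)^(2π)).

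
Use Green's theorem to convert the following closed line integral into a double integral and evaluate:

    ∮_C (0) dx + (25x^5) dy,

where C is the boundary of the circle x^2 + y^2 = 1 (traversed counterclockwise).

Green's theorem converts the closed line integral into a double integral over the enclosed region D:

    ∮_C P dx + Q dy = ∬_D (∂Q/∂x - ∂P/∂y) dA.

Here P = 0, Q = 25x^5, so

    ∂Q/∂x = 125x^4,    ∂P/∂y = 0,
    ∂Q/∂x - ∂P/∂y = 125x^4.

D is the region x^2 + y^2 ≤ 1. Evaluating the double integral:

In polar coordinates (x = r cos θ, y = r sin θ, dA = r dr dθ) the integrand becomes 125r^4cos(θ)^4, so

    ∬_D (125x^4) dA = ∫_0^{2π} ∫_0^{1} (125r^4cos(θ)^4) · r dr dθ.

Inner (r from 0 to 1): 125cos(θ)^4/6.
Outer (θ from 0 to 2π): 125π/8.

Therefore ∮_C P dx + Q dy = 125π/8.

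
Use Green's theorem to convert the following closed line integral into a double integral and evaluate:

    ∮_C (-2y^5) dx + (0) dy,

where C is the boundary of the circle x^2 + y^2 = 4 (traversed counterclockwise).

Green's theorem converts the closed line integral into a double integral over the enclosed region D:

    ∮_C P dx + Q dy = ∬_D (∂Q/∂x - ∂P/∂y) dA.

Here P = -2y^5, Q = 0, so

    ∂Q/∂x = 0,    ∂P/∂y = -10y^4,
    ∂Q/∂x - ∂P/∂y = 10y^4.

D is the region x^2 + y^2 ≤ 4. Evaluating the double integral:

In polar coordinates (x = r cos θ, y = r sin θ, dA = r dr dθ) the integrand becomes 10r^4sin(θ)^4, so

    ∬_D (10y^4) dA = ∫_0^{2π} ∫_0^{2} (10r^4sin(θ)^4) · r dr dθ.

Inner (r from 0 to 2): 320sin(θ)^4/3.
Outer (θ from 0 to 2π): 80π.

Therefore ∮_C P dx + Q dy = 80π.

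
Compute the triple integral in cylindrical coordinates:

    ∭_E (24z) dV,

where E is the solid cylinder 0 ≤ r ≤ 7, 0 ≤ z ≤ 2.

In cylindrical coordinates, x = r cos(θ), y = r sin(θ), z = z, and dV = r dr dθ dz.

The integrand becomes 24z, so

    ∭_E (24z) dV = ∫_{0}^{2π} ∫_{0}^{7} ∫_{0}^{2} (24z) · r dz dr dθ.

Inner (z): 48r.
Middle (r from 0 to 7): 1176.
Outer (θ): 2352π.

Therefore the triple integral equals 2352π.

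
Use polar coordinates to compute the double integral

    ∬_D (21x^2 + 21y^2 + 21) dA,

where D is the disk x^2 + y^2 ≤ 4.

The region D is 0 ≤ r ≤ 2, 0 ≤ θ ≤ 2π in polar coordinates, where x = r cos(θ), y = r sin(θ), and dA = r dr dθ.

Under the substitution, the integrand becomes 21r^2 + 21, so

    ∬_D (21x^2 + 21y^2 + 21) dA = ∫_{0}^{2π} ∫_{0}^{2} (21r^2 + 21) · r dr dθ.

Inner integral (in r): ∫_{0}^{2} (21r^2 + 21) · r dr = 126.

Outer integral (in θ): ∫_{0}^{2π} (126) dθ = 252π.

Therefore ∬_D (21x^2 + 21y^2 + 21) dA = 252π.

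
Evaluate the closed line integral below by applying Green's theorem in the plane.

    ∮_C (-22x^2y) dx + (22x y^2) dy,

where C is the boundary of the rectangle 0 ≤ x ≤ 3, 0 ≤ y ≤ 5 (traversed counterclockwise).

Green's theorem converts the closed line integral into a double integral over the enclosed region D:

    ∮_C P dx + Q dy = ∬_D (∂Q/∂x - ∂P/∂y) dA.

Here P = -22x^2y, Q = 22x y^2, so

    ∂Q/∂x = 22y^2,    ∂P/∂y = -22x^2,
    ∂Q/∂x - ∂P/∂y = 22x^2 + 22y^2.

D is the region 0 ≤ x ≤ 3, 0 ≤ y ≤ 5. Evaluating the double integral:

    ∬_D (22x^2 + 22y^2) dA = ∫_0^{3} ∫_0^{5} (22x^2 + 22y^2) dy dx.

Inner (y from 0 to 5): 110x^2 + 2750/3.
Outer (x from 0 to 3): 3740.

Therefore ∮_C P dx + Q dy = 3740.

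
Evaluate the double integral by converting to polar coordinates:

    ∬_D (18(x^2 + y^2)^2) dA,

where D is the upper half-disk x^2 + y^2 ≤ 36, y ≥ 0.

The region D is 0 ≤ r ≤ 6, 0 ≤ θ ≤ π in polar coordinates, where x = r cos(θ), y = r sin(θ), and dA = r dr dθ.

Under the substitution, the integrand becomes 18r^4, so

    ∬_D (18(x^2 + y^2)^2) dA = ∫_{0}^{π} ∫_{0}^{6} (18r^4) · r dr dθ.

Inner integral (in r): ∫_{0}^{6} (18r^4) · r dr = 139968.

Outer integral (in θ): ∫_{0}^{π} (139968) dθ = 139968π.

Therefore ∬_D (18(x^2 + y^2)^2) dA = 139968π.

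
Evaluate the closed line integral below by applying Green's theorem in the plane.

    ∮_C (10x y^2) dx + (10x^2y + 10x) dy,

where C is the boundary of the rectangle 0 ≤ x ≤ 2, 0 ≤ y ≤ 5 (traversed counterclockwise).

Green's theorem converts the closed line integral into a double integral over the enclosed region D:

    ∮_C P dx + Q dy = ∬_D (∂Q/∂x - ∂P/∂y) dA.

Here P = 10x y^2, Q = 10x^2y + 10x, so

    ∂Q/∂x = 20x y + 10,    ∂P/∂y = 20x y,
    ∂Q/∂x - ∂P/∂y = 10.

D is the region 0 ≤ x ≤ 2, 0 ≤ y ≤ 5. Evaluating the double integral:

    ∬_D (10) dA = ∫_0^{2} ∫_0^{5} (10) dy dx.

Inner (y from 0 to 5): 50.
Outer (x from 0 to 2): 100.

Therefore ∮_C P dx + Q dy = 100.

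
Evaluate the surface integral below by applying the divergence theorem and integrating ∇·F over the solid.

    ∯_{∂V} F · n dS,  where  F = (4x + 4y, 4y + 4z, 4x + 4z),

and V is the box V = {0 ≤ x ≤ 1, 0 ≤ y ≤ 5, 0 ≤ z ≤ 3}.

By the divergence theorem,

    ∯_{∂V} F · n dS = ∭_V (∇ · F) dV.

Compute the divergence:
    ∇ · F = ∂F_x/∂x + ∂F_y/∂y + ∂F_z/∂z = 4 + 4 + 4 = 12.

V is a rectangular box, so dV = dx dy dz with 0 ≤ x ≤ 1, 0 ≤ y ≤ 5, 0 ≤ z ≤ 3.

Integrate (12) over V as an iterated integral:

    ∭_V (∇·F) dV = ∫_0^{1} ∫_0^{5} ∫_0^{3} (12) dz dy dx.

Inner (z from 0 to 3): 36.
Middle (y from 0 to 5): 180.
Outer (x from 0 to 1): 180.

Therefore ∯_{∂V} F · n dS = 180.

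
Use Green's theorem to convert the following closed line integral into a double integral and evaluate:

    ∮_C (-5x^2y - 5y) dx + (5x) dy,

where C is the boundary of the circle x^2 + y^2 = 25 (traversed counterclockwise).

Green's theorem converts the closed line integral into a double integral over the enclosed region D:

    ∮_C P dx + Q dy = ∬_D (∂Q/∂x - ∂P/∂y) dA.

Here P = -5x^2y - 5y, Q = 5x, so

    ∂Q/∂x = 5,    ∂P/∂y = -5x^2 - 5,
    ∂Q/∂x - ∂P/∂y = 5x^2 + 10.

D is the region x^2 + y^2 ≤ 25. Evaluating the double integral:

In polar coordinates (x = r cos θ, y = r sin θ, dA = r dr dθ) the integrand becomes 5r^2cos(θ)^2 + 10, so

    ∬_D (5x^2 + 10) dA = ∫_0^{2π} ∫_0^{5} (5r^2cos(θ)^2 + 10) · r dr dθ.

Inner (r from 0 to 5): 3125cos(θ)^2/4 + 125.
Outer (θ from 0 to 2π): 4125π/4.

Therefore ∮_C P dx + Q dy = 4125π/4.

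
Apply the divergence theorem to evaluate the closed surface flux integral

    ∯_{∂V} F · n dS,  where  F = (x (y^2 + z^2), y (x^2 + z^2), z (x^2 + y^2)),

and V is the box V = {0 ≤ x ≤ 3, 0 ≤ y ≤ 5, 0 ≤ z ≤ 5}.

By the divergence theorem,

    ∯_{∂V} F · n dS = ∭_V (∇ · F) dV.

Compute the divergence:
    ∇ · F = ∂F_x/∂x + ∂F_y/∂y + ∂F_z/∂z = y^2 + z^2 + x^2 + z^2 + x^2 + y^2 = 2x^2 + 2y^2 + 2z^2.

V is a rectangular box, so dV = dx dy dz with 0 ≤ x ≤ 3, 0 ≤ y ≤ 5, 0 ≤ z ≤ 5.

Integrate (2x^2 + 2y^2 + 2z^2) over V as an iterated integral:

    ∭_V (∇·F) dV = ∫_0^{3} ∫_0^{5} ∫_0^{5} (2x^2 + 2y^2 + 2z^2) dz dy dx.

Inner (z from 0 to 5): 10x^2 + 10y^2 + 250/3.
Middle (y from 0 to 5): 50x^2 + 2500/3.
Outer (x from 0 to 3): 2950.

Therefore ∯_{∂V} F · n dS = 2950.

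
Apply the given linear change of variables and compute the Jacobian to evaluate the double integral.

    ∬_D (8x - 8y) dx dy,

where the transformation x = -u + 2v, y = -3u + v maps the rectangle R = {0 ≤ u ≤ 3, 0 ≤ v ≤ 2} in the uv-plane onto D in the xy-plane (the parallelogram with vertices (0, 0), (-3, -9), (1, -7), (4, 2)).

Compute the Jacobian determinant of (x, y) with respect to (u, v):

    ∂(x,y)/∂(u,v) = | -1  2 | = (-1)(1) - (2)(-3) = 5.
                   | -3  1 |

Its absolute value is |J| = 5 (the area scaling factor).

Substituting x = -u + 2v, y = -3u + v into the integrand,

    8x - 8y → 16u + 8v,

so the integral becomes

    ∬_R (16u + 8v) · |J| du dv = ∫_0^3 ∫_0^2 (80u + 40v) dv du.

Inner (v): 160u + 80.
Outer (u): 960.

Therefore ∬_D (8x - 8y) dx dy = 960.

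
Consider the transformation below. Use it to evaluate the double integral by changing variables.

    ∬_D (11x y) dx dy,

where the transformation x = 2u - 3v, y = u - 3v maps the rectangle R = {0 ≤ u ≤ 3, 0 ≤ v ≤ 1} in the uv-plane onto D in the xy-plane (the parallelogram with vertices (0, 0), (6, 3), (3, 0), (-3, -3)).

Compute the Jacobian determinant of (x, y) with respect to (u, v):

    ∂(x,y)/∂(u,v) = | 2  -3 | = (2)(-3) - (-3)(1) = -3.
                   | 1  -3 |

Its absolute value is |J| = 3 (the area scaling factor).

Substituting x = 2u - 3v, y = u - 3v into the integrand,

    11x y → 22u^2 - 99u v + 99v^2,

so the integral becomes

    ∬_R (22u^2 - 99u v + 99v^2) · |J| du dv = ∫_0^3 ∫_0^1 (66u^2 - 297u v + 297v^2) dv du.

Inner (v): 66u^2 - 297u/2 + 99.
Outer (u): 891/4.

Therefore ∬_D (11x y) dx dy = 891/4.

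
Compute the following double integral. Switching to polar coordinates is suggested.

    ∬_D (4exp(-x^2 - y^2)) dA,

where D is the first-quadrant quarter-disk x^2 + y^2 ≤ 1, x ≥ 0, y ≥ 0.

The region D is 0 ≤ r ≤ 1, 0 ≤ θ ≤ π/2 in polar coordinates, where x = r cos(θ), y = r sin(θ), and dA = r dr dθ.

Under the substitution, the integrand becomes 4exp(-r^2), so

    ∬_D (4exp(-x^2 - y^2)) dA = ∫_{0}^{π/2} ∫_{0}^{1} (4exp(-r^2)) · r dr dθ.

Inner integral (in r): ∫_{0}^{1} (4exp(-r^2)) · r dr = 2 - 2exp(-1).

Outer integral (in θ): ∫_{0}^{π/2} (2 - 2exp(-1)) dθ = -π exp(-1) + π.

Therefore ∬_D (4exp(-x^2 - y^2)) dA = -π exp(-1) + π.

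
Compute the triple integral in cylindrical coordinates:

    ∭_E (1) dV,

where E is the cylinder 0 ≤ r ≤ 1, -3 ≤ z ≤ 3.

In cylindrical coordinates, x = r cos(θ), y = r sin(θ), z = z, and dV = r dr dθ dz.

The integrand becomes 1, so

    ∭_E (1) dV = ∫_{0}^{2π} ∫_{0}^{1} ∫_{-3}^{3} (1) · r dz dr dθ.

Inner (z): 6r.
Middle (r from 0 to 1): 3.
Outer (θ): 6π.

Therefore the triple integral equals 6π.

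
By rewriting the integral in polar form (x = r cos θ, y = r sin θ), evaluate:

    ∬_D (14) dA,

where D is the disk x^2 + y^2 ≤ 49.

The region D is 0 ≤ r ≤ 7, 0 ≤ θ ≤ 2π in polar coordinates, where x = r cos(θ), y = r sin(θ), and dA = r dr dθ.

Under the substitution, the integrand becomes 14, so

    ∬_D (14) dA = ∫_{0}^{2π} ∫_{0}^{7} (14) · r dr dθ.

Inner integral (in r): ∫_{0}^{7} (14) · r dr = 343.

Outer integral (in θ): ∫_{0}^{2π} (343) dθ = 686π.

Therefore ∬_D (14) dA = 686π.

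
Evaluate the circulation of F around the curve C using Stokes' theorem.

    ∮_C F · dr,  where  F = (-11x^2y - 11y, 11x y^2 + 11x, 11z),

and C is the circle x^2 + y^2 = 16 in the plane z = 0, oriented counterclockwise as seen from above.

Let S be the flat disk x^2 + y^2 ≤ 16 in the plane z = 0, with upward unit normal n̂ = ẑ. By Stokes' theorem,

    ∮_C F · dr = ∬_S (∇ × F) · n̂ dS = ∬_D (curl F)_z dA,

where D is the disk x^2 + y^2 ≤ 16.

Compute the curl of F = (-11x^2y - 11y, 11x y^2 + 11x, 11z):
    (∇ × F)_x = ∂F_z/∂y - ∂F_y/∂z = 0,
    (∇ × F)_y = ∂F_x/∂z - ∂F_z/∂x = 0,
    (∇ × F)_z = ∂F_y/∂x - ∂F_x/∂y = 11x^2 + 11y^2 + 22.

On z = 0, (curl F)_z = 11x^2 + 11y^2 + 22.

Convert to polar (x = r cos θ, y = r sin θ, dA = r dr dθ); the integrand becomes 11r^2 + 22, so

    ∬_D (curl F)_z dA = ∫_0^{2π} ∫_0^{4} (11r^2 + 22) · r dr dθ.

Inner (r from 0 to 4): 880.
Outer (θ from 0 to 2π): 1760π.

Therefore ∮_C F · dr = 1760π.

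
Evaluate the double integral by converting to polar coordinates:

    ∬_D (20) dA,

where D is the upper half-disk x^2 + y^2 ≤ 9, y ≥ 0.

The region D is 0 ≤ r ≤ 3, 0 ≤ θ ≤ π in polar coordinates, where x = r cos(θ), y = r sin(θ), and dA = r dr dθ.

Under the substitution, the integrand becomes 20, so

    ∬_D (20) dA = ∫_{0}^{π} ∫_{0}^{3} (20) · r dr dθ.

Inner integral (in r): ∫_{0}^{3} (20) · r dr = 90.

Outer integral (in θ): ∫_{0}^{π} (90) dθ = 90π.

Therefore ∬_D (20) dA = 90π.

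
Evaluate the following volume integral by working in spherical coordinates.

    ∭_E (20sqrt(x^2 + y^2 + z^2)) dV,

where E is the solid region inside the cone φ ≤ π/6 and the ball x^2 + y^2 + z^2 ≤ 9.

In spherical coordinates, x = ρ sin(φ) cos(θ), y = ρ sin(φ) sin(θ), z = ρ cos(φ), and dV = ρ^2 sin(φ) dρ dφ dθ.

The integrand becomes 20ρ, so

    ∭_E (20sqrt(x^2 + y^2 + z^2)) dV = ∫_{0}^{2π} ∫_{0}^{π/6} ∫_{0}^{3} (20ρ) · ρ^2 sin(φ) dρ dφ dθ.

Inner (ρ): 405sin(φ).
Middle (φ): 405 - 405sqrt(3)/2.
Outer (θ): 405π (2 - sqrt(3)).

Therefore the triple integral equals 405π (2 - sqrt(3)).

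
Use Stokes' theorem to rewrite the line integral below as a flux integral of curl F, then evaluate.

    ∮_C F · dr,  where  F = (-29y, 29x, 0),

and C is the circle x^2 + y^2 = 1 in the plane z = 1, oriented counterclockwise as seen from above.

Let S be the flat disk x^2 + y^2 ≤ 1 in the plane z = 1, with upward unit normal n̂ = ẑ. By Stokes' theorem,

    ∮_C F · dr = ∬_S (∇ × F) · n̂ dS = ∬_D (curl F)_z dA,

where D is the disk x^2 + y^2 ≤ 1.

Compute the curl of F = (-29y, 29x, 0):
    (∇ × F)_x = ∂F_z/∂y - ∂F_y/∂z = 0,
    (∇ × F)_y = ∂F_x/∂z - ∂F_z/∂x = 0,
    (∇ × F)_z = ∂F_y/∂x - ∂F_x/∂y = 58.

On z = 1, (curl F)_z = 58.

Convert to polar (x = r cos θ, y = r sin θ, dA = r dr dθ); the integrand becomes 58, so

    ∬_D (curl F)_z dA = ∫_0^{2π} ∫_0^{1} (58) · r dr dθ.

Inner (r from 0 to 1): 29.
Outer (θ from 0 to 2π): 58π.

Therefore ∮_C F · dr = 58π.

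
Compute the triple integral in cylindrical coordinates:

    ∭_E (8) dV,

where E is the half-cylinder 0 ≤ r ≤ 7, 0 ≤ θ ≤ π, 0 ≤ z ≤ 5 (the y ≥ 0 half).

In cylindrical coordinates, x = r cos(θ), y = r sin(θ), z = z, and dV = r dr dθ dz.

The integrand becomes 8, so

    ∭_E (8) dV = ∫_{0}^{π} ∫_{0}^{7} ∫_{0}^{5} (8) · r dz dr dθ.

Inner (z): 40r.
Middle (r from 0 to 7): 980.
Outer (θ): 980π.

Therefore the triple integral equals 980π.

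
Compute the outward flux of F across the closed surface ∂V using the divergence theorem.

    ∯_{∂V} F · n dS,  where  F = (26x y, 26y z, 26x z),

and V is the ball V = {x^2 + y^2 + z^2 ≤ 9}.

By the divergence theorem,

    ∯_{∂V} F · n dS = ∭_V (∇ · F) dV.

Compute the divergence:
    ∇ · F = ∂F_x/∂x + ∂F_y/∂y + ∂F_z/∂z = 26y + 26z + 26x = 26x + 26y + 26z.

In spherical coordinates, x = ρ sin(φ) cos(θ), y = ρ sin(φ) sin(θ), z = ρ cos(φ), dV = ρ^2 sin(φ) dρ dφ dθ, with 0 ≤ ρ ≤ 3, 0 ≤ φ ≤ π, 0 ≤ θ ≤ 2π.

The integrand, after substitution and multiplying by the volume element, becomes (26ρ (sqrt(2)sin(φ)sin(θ + π/4) + cos(φ))) · ρ^2 sin(φ), so

    ∭_V (∇·F) dV = ∫_0^{2π} ∫_0^{π} ∫_0^{3} (26ρ (sqrt(2)sin(φ)sin(θ + π/4) + cos(φ))) · ρ^2 sin(φ) dρ dφ dθ.

Inner (ρ from 0 to 3): 1053(sqrt(2)sin(φ)sin(θ + π/4) + cos(φ))sin(φ)/2.
Middle (φ from 0 to π): 1053sqrt(2)π sin(θ + π/4)/4.
Outer (θ from 0 to 2π): 0.

Therefore ∯_{∂V} F · n dS = 0.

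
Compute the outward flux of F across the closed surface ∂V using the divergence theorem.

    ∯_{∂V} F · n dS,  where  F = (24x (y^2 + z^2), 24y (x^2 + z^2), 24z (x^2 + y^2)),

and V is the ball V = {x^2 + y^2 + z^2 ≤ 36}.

By the divergence theorem,

    ∯_{∂V} F · n dS = ∭_V (∇ · F) dV.

Compute the divergence:
    ∇ · F = ∂F_x/∂x + ∂F_y/∂y + ∂F_z/∂z = 24y^2 + 24z^2 + 24x^2 + 24z^2 + 24x^2 + 24y^2 = 48x^2 + 48y^2 + 48z^2.

In spherical coordinates, x = ρ sin(φ) cos(θ), y = ρ sin(φ) sin(θ), z = ρ cos(φ), dV = ρ^2 sin(φ) dρ dφ dθ, with 0 ≤ ρ ≤ 6, 0 ≤ φ ≤ π, 0 ≤ θ ≤ 2π.

The integrand, after substitution and multiplying by the volume element, becomes (48ρ^2) · ρ^2 sin(φ), so

    ∭_V (∇·F) dV = ∫_0^{2π} ∫_0^{π} ∫_0^{6} (48ρ^2) · ρ^2 sin(φ) dρ dφ dθ.

Inner (ρ from 0 to 6): 373248sin(φ)/5.
Middle (φ from 0 to π): 746496/5.
Outer (θ from 0 to 2π): 1492992π/5.

Therefore ∯_{∂V} F · n dS = 1492992π/5.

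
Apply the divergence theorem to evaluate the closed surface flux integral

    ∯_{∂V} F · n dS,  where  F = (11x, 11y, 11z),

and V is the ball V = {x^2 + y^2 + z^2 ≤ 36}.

By the divergence theorem,

    ∯_{∂V} F · n dS = ∭_V (∇ · F) dV.

Compute the divergence:
    ∇ · F = ∂F_x/∂x + ∂F_y/∂y + ∂F_z/∂z = 11 + 11 + 11 = 33.

In spherical coordinates, x = ρ sin(φ) cos(θ), y = ρ sin(φ) sin(θ), z = ρ cos(φ), dV = ρ^2 sin(φ) dρ dφ dθ, with 0 ≤ ρ ≤ 6, 0 ≤ φ ≤ π, 0 ≤ θ ≤ 2π.

The integrand, after substitution and multiplying by the volume element, becomes (33) · ρ^2 sin(φ), so

    ∭_V (∇·F) dV = ∫_0^{2π} ∫_0^{π} ∫_0^{6} (33) · ρ^2 sin(φ) dρ dφ dθ.

Inner (ρ from 0 to 6): 2376sin(φ).
Middle (φ from 0 to π): 4752.
Outer (θ from 0 to 2π): 9504π.

Therefore ∯_{∂V} F · n dS = 9504π.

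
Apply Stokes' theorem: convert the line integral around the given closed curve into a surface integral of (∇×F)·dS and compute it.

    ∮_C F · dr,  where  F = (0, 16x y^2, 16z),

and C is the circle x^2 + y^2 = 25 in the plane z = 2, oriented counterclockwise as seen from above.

Let S be the flat disk x^2 + y^2 ≤ 25 in the plane z = 2, with upward unit normal n̂ = ẑ. By Stokes' theorem,

    ∮_C F · dr = ∬_S (∇ × F) · n̂ dS = ∬_D (curl F)_z dA,

where D is the disk x^2 + y^2 ≤ 25.

Compute the curl of F = (0, 16x y^2, 16z):
    (∇ × F)_x = ∂F_z/∂y - ∂F_y/∂z = 0,
    (∇ × F)_y = ∂F_x/∂z - ∂F_z/∂x = 0,
    (∇ × F)_z = ∂F_y/∂x - ∂F_x/∂y = 16y^2.

On z = 2, (curl F)_z = 16y^2.

Convert to polar (x = r cos θ, y = r sin θ, dA = r dr dθ); the integrand becomes 16r^2sin(θ)^2, so

    ∬_D (curl F)_z dA = ∫_0^{2π} ∫_0^{5} (16r^2sin(θ)^2) · r dr dθ.

Inner (r from 0 to 5): 2500sin(θ)^2.
Outer (θ from 0 to 2π): 2500π.

Therefore ∮_C F · dr = 2500π.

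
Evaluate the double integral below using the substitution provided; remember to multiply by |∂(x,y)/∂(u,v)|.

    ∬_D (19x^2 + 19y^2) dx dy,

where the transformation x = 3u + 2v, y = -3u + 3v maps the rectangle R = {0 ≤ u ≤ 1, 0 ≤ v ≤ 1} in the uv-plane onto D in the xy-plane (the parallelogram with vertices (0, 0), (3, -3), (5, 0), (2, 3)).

Compute the Jacobian determinant of (x, y) with respect to (u, v):

    ∂(x,y)/∂(u,v) = | 3  2 | = (3)(3) - (2)(-3) = 15.
                   | -3  3 |

Its absolute value is |J| = 15 (the area scaling factor).

Substituting x = 3u + 2v, y = -3u + 3v into the integrand,

    19x^2 + 19y^2 → 342u^2 - 114u v + 247v^2,

so the integral becomes

    ∬_R (342u^2 - 114u v + 247v^2) · |J| du dv = ∫_0^1 ∫_0^1 (5130u^2 - 1710u v + 3705v^2) dv du.

Inner (v): 5130u^2 - 855u + 1235.
Outer (u): 5035/2.

Therefore ∬_D (19x^2 + 19y^2) dx dy = 5035/2.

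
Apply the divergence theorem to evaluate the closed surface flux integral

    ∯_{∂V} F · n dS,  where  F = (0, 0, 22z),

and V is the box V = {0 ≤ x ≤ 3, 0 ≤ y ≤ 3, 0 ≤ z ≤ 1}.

By the divergence theorem,

    ∯_{∂V} F · n dS = ∭_V (∇ · F) dV.

Compute the divergence:
    ∇ · F = ∂F_x/∂x + ∂F_y/∂y + ∂F_z/∂z = 0 + 0 + 22 = 22.

V is a rectangular box, so dV = dx dy dz with 0 ≤ x ≤ 3, 0 ≤ y ≤ 3, 0 ≤ z ≤ 1.

Integrate (22) over V as an iterated integral:

    ∭_V (∇·F) dV = ∫_0^{3} ∫_0^{3} ∫_0^{1} (22) dz dy dx.

Inner (z from 0 to 1): 22.
Middle (y from 0 to 3): 66.
Outer (x from 0 to 3): 198.

Therefore ∯_{∂V} F · n dS = 198.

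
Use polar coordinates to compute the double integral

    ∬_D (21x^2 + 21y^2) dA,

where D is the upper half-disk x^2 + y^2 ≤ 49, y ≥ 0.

The region D is 0 ≤ r ≤ 7, 0 ≤ θ ≤ π in polar coordinates, where x = r cos(θ), y = r sin(θ), and dA = r dr dθ.

Under the substitution, the integrand becomes 21r^2, so

    ∬_D (21x^2 + 21y^2) dA = ∫_{0}^{π} ∫_{0}^{7} (21r^2) · r dr dθ.

Inner integral (in r): ∫_{0}^{7} (21r^2) · r dr = 50421/4.

Outer integral (in θ): ∫_{0}^{π} (50421/4) dθ = 50421π/4.

Therefore ∬_D (21x^2 + 21y^2) dA = 50421π/4.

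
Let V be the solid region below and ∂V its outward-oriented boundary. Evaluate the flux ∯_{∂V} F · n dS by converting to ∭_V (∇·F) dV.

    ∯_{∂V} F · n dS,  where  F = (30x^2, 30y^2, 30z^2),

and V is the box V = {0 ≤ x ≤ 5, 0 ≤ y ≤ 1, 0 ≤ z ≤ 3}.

By the divergence theorem,

    ∯_{∂V} F · n dS = ∭_V (∇ · F) dV.

Compute the divergence:
    ∇ · F = ∂F_x/∂x + ∂F_y/∂y + ∂F_z/∂z = 60x + 60y + 60z.

V is a rectangular box, so dV = dx dy dz with 0 ≤ x ≤ 5, 0 ≤ y ≤ 1, 0 ≤ z ≤ 3.

Integrate (60x + 60y + 60z) over V as an iterated integral:

    ∭_V (∇·F) dV = ∫_0^{5} ∫_0^{1} ∫_0^{3} (60x + 60y + 60z) dz dy dx.

Inner (z from 0 to 3): 180x + 180y + 270.
Middle (y from 0 to 1): 180x + 360.
Outer (x from 0 to 5): 4050.

Therefore ∯_{∂V} F · n dS = 4050.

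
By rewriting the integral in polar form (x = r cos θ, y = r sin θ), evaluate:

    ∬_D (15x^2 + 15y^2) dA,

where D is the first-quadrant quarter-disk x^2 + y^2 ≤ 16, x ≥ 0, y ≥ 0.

The region D is 0 ≤ r ≤ 4, 0 ≤ θ ≤ π/2 in polar coordinates, where x = r cos(θ), y = r sin(θ), and dA = r dr dθ.

Under the substitution, the integrand becomes 15r^2, so

    ∬_D (15x^2 + 15y^2) dA = ∫_{0}^{π/2} ∫_{0}^{4} (15r^2) · r dr dθ.

Inner integral (in r): ∫_{0}^{4} (15r^2) · r dr = 960.

Outer integral (in θ): ∫_{0}^{π/2} (960) dθ = 480π.

Therefore ∬_D (15x^2 + 15y^2) dA = 480π.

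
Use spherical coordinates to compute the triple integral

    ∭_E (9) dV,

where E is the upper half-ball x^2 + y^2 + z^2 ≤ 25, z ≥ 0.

In spherical coordinates, x = ρ sin(φ) cos(θ), y = ρ sin(φ) sin(θ), z = ρ cos(φ), and dV = ρ^2 sin(φ) dρ dφ dθ.

The integrand becomes 9, so

    ∭_E (9) dV = ∫_{0}^{2π} ∫_{0}^{π/2} ∫_{0}^{5} (9) · ρ^2 sin(φ) dρ dφ dθ.

Inner (ρ): 375sin(φ).
Middle (φ): 375.
Outer (θ): 750π.

Therefore the triple integral equals 750π.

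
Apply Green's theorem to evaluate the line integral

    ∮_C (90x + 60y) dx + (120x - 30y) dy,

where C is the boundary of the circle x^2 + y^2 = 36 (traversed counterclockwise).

Green's theorem converts the closed line integral into a double integral over the enclosed region D:

    ∮_C P dx + Q dy = ∬_D (∂Q/∂x - ∂P/∂y) dA.

Here P = 90x + 60y, Q = 120x - 30y, so

    ∂Q/∂x = 120,    ∂P/∂y = 60,
    ∂Q/∂x - ∂P/∂y = 60.

D is the region x^2 + y^2 ≤ 36. Evaluating the double integral:

In polar coordinates (x = r cos θ, y = r sin θ, dA = r dr dθ) the integrand becomes 60, so

    ∬_D (60) dA = ∫_0^{2π} ∫_0^{6} (60) · r dr dθ.

Inner (r from 0 to 6): 1080.
Outer (θ from 0 to 2π): 2160π.

Therefore ∮_C P dx + Q dy = 2160π.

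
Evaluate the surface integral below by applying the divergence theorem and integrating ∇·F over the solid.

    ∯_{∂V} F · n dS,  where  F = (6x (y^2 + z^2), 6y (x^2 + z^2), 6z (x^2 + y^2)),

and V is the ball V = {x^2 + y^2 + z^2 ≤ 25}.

By the divergence theorem,

    ∯_{∂V} F · n dS = ∭_V (∇ · F) dV.

Compute the divergence:
    ∇ · F = ∂F_x/∂x + ∂F_y/∂y + ∂F_z/∂z = 6y^2 + 6z^2 + 6x^2 + 6z^2 + 6x^2 + 6y^2 = 12x^2 + 12y^2 + 12z^2.

In spherical coordinates, x = ρ sin(φ) cos(θ), y = ρ sin(φ) sin(θ), z = ρ cos(φ), dV = ρ^2 sin(φ) dρ dφ dθ, with 0 ≤ ρ ≤ 5, 0 ≤ φ ≤ π, 0 ≤ θ ≤ 2π.

The integrand, after substitution and multiplying by the volume element, becomes (12ρ^2) · ρ^2 sin(φ), so

    ∭_V (∇·F) dV = ∫_0^{2π} ∫_0^{π} ∫_0^{5} (12ρ^2) · ρ^2 sin(φ) dρ dφ dθ.

Inner (ρ from 0 to 5): 7500sin(φ).
Middle (φ from 0 to π): 15000.
Outer (θ from 0 to 2π): 30000π.

Therefore ∯_{∂V} F · n dS = 30000π.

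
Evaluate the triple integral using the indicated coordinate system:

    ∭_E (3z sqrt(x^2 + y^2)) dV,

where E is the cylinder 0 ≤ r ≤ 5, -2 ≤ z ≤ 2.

In cylindrical coordinates, x = r cos(θ), y = r sin(θ), z = z, and dV = r dr dθ dz.

The integrand becomes 3r z, so

    ∭_E (3z sqrt(x^2 + y^2)) dV = ∫_{0}^{2π} ∫_{0}^{5} ∫_{-2}^{2} (3r z) · r dz dr dθ.

Inner (z): 0.
Middle (r from 0 to 5): 0.
Outer (θ): 0.

Therefore the triple integral equals 0.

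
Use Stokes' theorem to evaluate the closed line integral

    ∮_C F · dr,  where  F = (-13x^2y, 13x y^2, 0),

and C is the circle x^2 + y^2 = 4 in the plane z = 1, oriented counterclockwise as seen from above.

Let S be the flat disk x^2 + y^2 ≤ 4 in the plane z = 1, with upward unit normal n̂ = ẑ. By Stokes' theorem,

    ∮_C F · dr = ∬_S (∇ × F) · n̂ dS = ∬_D (curl F)_z dA,

where D is the disk x^2 + y^2 ≤ 4.

Compute the curl of F = (-13x^2y, 13x y^2, 0):
    (∇ × F)_x = ∂F_z/∂y - ∂F_y/∂z = 0,
    (∇ × F)_y = ∂F_x/∂z - ∂F_z/∂x = 0,
    (∇ × F)_z = ∂F_y/∂x - ∂F_x/∂y = 13x^2 + 13y^2.

On z = 1, (curl F)_z = 13x^2 + 13y^2.

Convert to polar (x = r cos θ, y = r sin θ, dA = r dr dθ); the integrand becomes 13r^2, so

    ∬_D (curl F)_z dA = ∫_0^{2π} ∫_0^{2} (13r^2) · r dr dθ.

Inner (r from 0 to 2): 52.
Outer (θ from 0 to 2π): 104π.

Therefore ∮_C F · dr = 104π.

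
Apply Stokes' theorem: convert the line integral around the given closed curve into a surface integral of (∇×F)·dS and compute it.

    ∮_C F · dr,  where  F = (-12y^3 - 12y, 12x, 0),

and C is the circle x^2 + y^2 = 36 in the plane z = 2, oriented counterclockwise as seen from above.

Let S be the flat disk x^2 + y^2 ≤ 36 in the plane z = 2, with upward unit normal n̂ = ẑ. By Stokes' theorem,

    ∮_C F · dr = ∬_S (∇ × F) · n̂ dS = ∬_D (curl F)_z dA,

where D is the disk x^2 + y^2 ≤ 36.

Compute the curl of F = (-12y^3 - 12y, 12x, 0):
    (∇ × F)_x = ∂F_z/∂y - ∂F_y/∂z = 0,
    (∇ × F)_y = ∂F_x/∂z - ∂F_z/∂x = 0,
    (∇ × F)_z = ∂F_y/∂x - ∂F_x/∂y = 36y^2 + 24.

On z = 2, (curl F)_z = 36y^2 + 24.

Convert to polar (x = r cos θ, y = r sin θ, dA = r dr dθ); the integrand becomes 36r^2sin(θ)^2 + 24, so

    ∬_D (curl F)_z dA = ∫_0^{2π} ∫_0^{6} (36r^2sin(θ)^2 + 24) · r dr dθ.

Inner (r from 0 to 6): 11664sin(θ)^2 + 432.
Outer (θ from 0 to 2π): 12528π.

Therefore ∮_C F · dr = 12528π.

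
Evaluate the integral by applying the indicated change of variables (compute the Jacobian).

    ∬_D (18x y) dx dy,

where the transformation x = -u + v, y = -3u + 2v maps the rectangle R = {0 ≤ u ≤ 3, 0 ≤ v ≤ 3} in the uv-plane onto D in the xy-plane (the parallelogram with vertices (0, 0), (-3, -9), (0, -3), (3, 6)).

Compute the Jacobian determinant of (x, y) with respect to (u, v):

    ∂(x,y)/∂(u,v) = | -1  1 | = (-1)(2) - (1)(-3) = 1.
                   | -3  2 |

Its absolute value is |J| = 1 (the area scaling factor).

Substituting x = -u + v, y = -3u + 2v into the integrand,

    18x y → 54u^2 - 90u v + 36v^2,

so the integral becomes

    ∬_R (54u^2 - 90u v + 36v^2) · |J| du dv = ∫_0^3 ∫_0^3 (54u^2 - 90u v + 36v^2) dv du.

Inner (v): 162u^2 - 405u + 324.
Outer (u): 1215/2.

Therefore ∬_D (18x y) dx dy = 1215/2.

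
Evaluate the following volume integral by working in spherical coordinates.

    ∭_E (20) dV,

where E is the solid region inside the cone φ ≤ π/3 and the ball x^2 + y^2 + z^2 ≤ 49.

In spherical coordinates, x = ρ sin(φ) cos(θ), y = ρ sin(φ) sin(θ), z = ρ cos(φ), and dV = ρ^2 sin(φ) dρ dφ dθ.

The integrand becomes 20, so

    ∭_E (20) dV = ∫_{0}^{2π} ∫_{0}^{π/3} ∫_{0}^{7} (20) · ρ^2 sin(φ) dρ dφ dθ.

Inner (ρ): 6860sin(φ)/3.
Middle (φ): 3430/3.
Outer (θ): 6860π/3.

Therefore the triple integral equals 6860π/3.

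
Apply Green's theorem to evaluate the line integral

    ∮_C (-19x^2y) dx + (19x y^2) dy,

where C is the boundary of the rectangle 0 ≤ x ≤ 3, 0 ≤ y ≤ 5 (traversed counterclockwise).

Green's theorem converts the closed line integral into a double integral over the enclosed region D:

    ∮_C P dx + Q dy = ∬_D (∂Q/∂x - ∂P/∂y) dA.

Here P = -19x^2y, Q = 19x y^2, so

    ∂Q/∂x = 19y^2,    ∂P/∂y = -19x^2,
    ∂Q/∂x - ∂P/∂y = 19x^2 + 19y^2.

D is the region 0 ≤ x ≤ 3, 0 ≤ y ≤ 5. Evaluating the double integral:

    ∬_D (19x^2 + 19y^2) dA = ∫_0^{3} ∫_0^{5} (19x^2 + 19y^2) dy dx.

Inner (y from 0 to 5): 95x^2 + 2375/3.
Outer (x from 0 to 3): 3230.

Therefore ∮_C P dx + Q dy = 3230.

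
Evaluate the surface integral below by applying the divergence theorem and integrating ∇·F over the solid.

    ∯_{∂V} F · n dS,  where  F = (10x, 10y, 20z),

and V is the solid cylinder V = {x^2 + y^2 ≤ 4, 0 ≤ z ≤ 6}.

By the divergence theorem,

    ∯_{∂V} F · n dS = ∭_V (∇ · F) dV.

Compute the divergence:
    ∇ · F = ∂F_x/∂x + ∂F_y/∂y + ∂F_z/∂z = 10 + 10 + 20 = 40.

In cylindrical coordinates, x = r cos(θ), y = r sin(θ), z = z, dV = r dr dθ dz, with 0 ≤ r ≤ 2, 0 ≤ θ ≤ 2π, 0 ≤ z ≤ 6.

The integrand, after substitution and multiplying by the volume element, becomes (40) · r, so

    ∭_V (∇·F) dV = ∫_0^{2π} ∫_0^{2} ∫_0^{6} (40) · r dz dr dθ.

Inner (z from 0 to 6): 240r.
Middle (r from 0 to 2): 480.
Outer (θ from 0 to 2π): 960π.

Therefore ∯_{∂V} F · n dS = 960π.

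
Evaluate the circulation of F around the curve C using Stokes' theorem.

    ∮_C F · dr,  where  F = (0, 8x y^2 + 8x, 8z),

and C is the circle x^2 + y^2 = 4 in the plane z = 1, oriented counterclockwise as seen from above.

Let S be the flat disk x^2 + y^2 ≤ 4 in the plane z = 1, with upward unit normal n̂ = ẑ. By Stokes' theorem,

    ∮_C F · dr = ∬_S (∇ × F) · n̂ dS = ∬_D (curl F)_z dA,

where D is the disk x^2 + y^2 ≤ 4.

Compute the curl of F = (0, 8x y^2 + 8x, 8z):
    (∇ × F)_x = ∂F_z/∂y - ∂F_y/∂z = 0,
    (∇ × F)_y = ∂F_x/∂z - ∂F_z/∂x = 0,
    (∇ × F)_z = ∂F_y/∂x - ∂F_x/∂y = 8y^2 + 8.

On z = 1, (curl F)_z = 8y^2 + 8.

Convert to polar (x = r cos θ, y = r sin θ, dA = r dr dθ); the integrand becomes 8r^2sin(θ)^2 + 8, so

    ∬_D (curl F)_z dA = ∫_0^{2π} ∫_0^{2} (8r^2sin(θ)^2 + 8) · r dr dθ.

Inner (r from 0 to 2): 32 - 16cos(2θ).
Outer (θ from 0 to 2π): 64π.

Therefore ∮_C F · dr = 64π.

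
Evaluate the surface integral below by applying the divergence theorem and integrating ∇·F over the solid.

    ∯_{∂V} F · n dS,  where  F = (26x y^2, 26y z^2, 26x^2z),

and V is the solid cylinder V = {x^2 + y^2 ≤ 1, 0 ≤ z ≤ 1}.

By the divergence theorem,

    ∯_{∂V} F · n dS = ∭_V (∇ · F) dV.

Compute the divergence:
    ∇ · F = ∂F_x/∂x + ∂F_y/∂y + ∂F_z/∂z = 26y^2 + 26z^2 + 26x^2 = 26x^2 + 26y^2 + 26z^2.

In cylindrical coordinates, x = r cos(θ), y = r sin(θ), z = z, dV = r dr dθ dz, with 0 ≤ r ≤ 1, 0 ≤ θ ≤ 2π, 0 ≤ z ≤ 1.

The integrand, after substitution and multiplying by the volume element, becomes (26r^2 + 26z^2) · r, so

    ∭_V (∇·F) dV = ∫_0^{2π} ∫_0^{1} ∫_0^{1} (26r^2 + 26z^2) · r dz dr dθ.

Inner (z from 0 to 1): 26r (r^2 + 1/3).
Middle (r from 0 to 1): 65/6.
Outer (θ from 0 to 2π): 65π/3.

Therefore ∯_{∂V} F · n dS = 65π/3.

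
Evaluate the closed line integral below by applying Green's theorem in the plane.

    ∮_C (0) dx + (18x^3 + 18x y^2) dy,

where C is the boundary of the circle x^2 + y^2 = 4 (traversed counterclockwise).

Green's theorem converts the closed line integral into a double integral over the enclosed region D:

    ∮_C P dx + Q dy = ∬_D (∂Q/∂x - ∂P/∂y) dA.

Here P = 0, Q = 18x^3 + 18x y^2, so

    ∂Q/∂x = 54x^2 + 18y^2,    ∂P/∂y = 0,
    ∂Q/∂x - ∂P/∂y = 54x^2 + 18y^2.

D is the region x^2 + y^2 ≤ 4. Evaluating the double integral:

In polar coordinates (x = r cos θ, y = r sin θ, dA = r dr dθ) the integrand becomes 18r^2(cos(2θ) + 2), so

    ∬_D (54x^2 + 18y^2) dA = ∫_0^{2π} ∫_0^{2} (18r^2(cos(2θ) + 2)) · r dr dθ.

Inner (r from 0 to 2): 72cos(2θ) + 144.
Outer (θ from 0 to 2π): 288π.

Therefore ∮_C P dx + Q dy = 288π.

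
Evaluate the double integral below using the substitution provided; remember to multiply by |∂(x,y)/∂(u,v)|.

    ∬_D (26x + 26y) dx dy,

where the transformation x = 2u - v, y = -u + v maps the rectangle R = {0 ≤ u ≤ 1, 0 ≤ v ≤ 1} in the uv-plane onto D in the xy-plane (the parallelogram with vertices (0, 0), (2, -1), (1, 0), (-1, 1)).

Compute the Jacobian determinant of (x, y) with respect to (u, v):

    ∂(x,y)/∂(u,v) = | 2  -1 | = (2)(1) - (-1)(-1) = 1.
                   | -1  1 |

Its absolute value is |J| = 1 (the area scaling factor).

Substituting x = 2u - v, y = -u + v into the integrand,

    26x + 26y → 26u,

so the integral becomes

    ∬_R (26u) · |J| du dv = ∫_0^1 ∫_0^1 (26u) dv du.

Inner (v): 26u.
Outer (u): 13.

Therefore ∬_D (26x + 26y) dx dy = 13.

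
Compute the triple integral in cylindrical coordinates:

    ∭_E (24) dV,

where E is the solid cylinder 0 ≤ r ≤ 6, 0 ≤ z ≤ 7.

In cylindrical coordinates, x = r cos(θ), y = r sin(θ), z = z, and dV = r dr dθ dz.

The integrand becomes 24, so

    ∭_E (24) dV = ∫_{0}^{2π} ∫_{0}^{6} ∫_{0}^{7} (24) · r dz dr dθ.

Inner (z): 168r.
Middle (r from 0 to 6): 3024.
Outer (θ): 6048π.

Therefore the triple integral equals 6048π.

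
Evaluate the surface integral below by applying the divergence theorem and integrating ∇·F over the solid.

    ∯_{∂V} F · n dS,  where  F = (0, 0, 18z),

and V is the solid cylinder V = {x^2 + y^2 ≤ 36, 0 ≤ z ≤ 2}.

By the divergence theorem,

    ∯_{∂V} F · n dS = ∭_V (∇ · F) dV.

Compute the divergence:
    ∇ · F = ∂F_x/∂x + ∂F_y/∂y + ∂F_z/∂z = 0 + 0 + 18 = 18.

In cylindrical coordinates, x = r cos(θ), y = r sin(θ), z = z, dV = r dr dθ dz, with 0 ≤ r ≤ 6, 0 ≤ θ ≤ 2π, 0 ≤ z ≤ 2.

The integrand, after substitution and multiplying by the volume element, becomes (18) · r, so

    ∭_V (∇·F) dV = ∫_0^{2π} ∫_0^{6} ∫_0^{2} (18) · r dz dr dθ.

Inner (z from 0 to 2): 36r.
Middle (r from 0 to 6): 648.
Outer (θ from 0 to 2π): 1296π.

Therefore ∯_{∂V} F · n dS = 1296π.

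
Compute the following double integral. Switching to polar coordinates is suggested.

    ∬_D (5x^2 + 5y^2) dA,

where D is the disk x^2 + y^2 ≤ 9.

The region D is 0 ≤ r ≤ 3, 0 ≤ θ ≤ 2π in polar coordinates, where x = r cos(θ), y = r sin(θ), and dA = r dr dθ.

Under the substitution, the integrand becomes 5r^2, so

    ∬_D (5x^2 + 5y^2) dA = ∫_{0}^{2π} ∫_{0}^{3} (5r^2) · r dr dθ.

Inner integral (in r): ∫_{0}^{3} (5r^2) · r dr = 405/4.

Outer integral (in θ): ∫_{0}^{2π} (405/4) dθ = 405π/2.

Therefore ∬_D (5x^2 + 5y^2) dA = 405π/2.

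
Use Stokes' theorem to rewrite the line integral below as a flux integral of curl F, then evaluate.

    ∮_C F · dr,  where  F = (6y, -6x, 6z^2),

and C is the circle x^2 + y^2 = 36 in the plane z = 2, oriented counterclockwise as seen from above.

Let S be the flat disk x^2 + y^2 ≤ 36 in the plane z = 2, with upward unit normal n̂ = ẑ. By Stokes' theorem,

    ∮_C F · dr = ∬_S (∇ × F) · n̂ dS = ∬_D (curl F)_z dA,

where D is the disk x^2 + y^2 ≤ 36.

Compute the curl of F = (6y, -6x, 6z^2):
    (∇ × F)_x = ∂F_z/∂y - ∂F_y/∂z = 0,
    (∇ × F)_y = ∂F_x/∂z - ∂F_z/∂x = 0,
    (∇ × F)_z = ∂F_y/∂x - ∂F_x/∂y = -12.

On z = 2, (curl F)_z = -12.

Convert to polar (x = r cos θ, y = r sin θ, dA = r dr dθ); the integrand becomes -12, so

    ∬_D (curl F)_z dA = ∫_0^{2π} ∫_0^{6} (-12) · r dr dθ.

Inner (r from 0 to 6): -216.
Outer (θ from 0 to 2π): -432π.

Therefore ∮_C F · dr = -432π.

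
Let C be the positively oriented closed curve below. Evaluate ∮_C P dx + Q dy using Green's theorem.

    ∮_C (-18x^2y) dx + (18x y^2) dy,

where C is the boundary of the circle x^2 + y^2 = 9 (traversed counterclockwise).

Green's theorem converts the closed line integral into a double integral over the enclosed region D:

    ∮_C P dx + Q dy = ∬_D (∂Q/∂x - ∂P/∂y) dA.

Here P = -18x^2y, Q = 18x y^2, so

    ∂Q/∂x = 18y^2,    ∂P/∂y = -18x^2,
    ∂Q/∂x - ∂P/∂y = 18x^2 + 18y^2.

D is the region x^2 + y^2 ≤ 9. Evaluating the double integral:

In polar coordinates (x = r cos θ, y = r sin θ, dA = r dr dθ) the integrand becomes 18r^2, so

    ∬_D (18x^2 + 18y^2) dA = ∫_0^{2π} ∫_0^{3} (18r^2) · r dr dθ.

Inner (r from 0 to 3): 729/2.
Outer (θ from 0 to 2π): 729π.

Therefore ∮_C P dx + Q dy = 729π.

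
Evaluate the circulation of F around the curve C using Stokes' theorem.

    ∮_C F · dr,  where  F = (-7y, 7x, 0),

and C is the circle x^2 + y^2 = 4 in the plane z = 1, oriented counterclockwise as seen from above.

Let S be the flat disk x^2 + y^2 ≤ 4 in the plane z = 1, with upward unit normal n̂ = ẑ. By Stokes' theorem,

    ∮_C F · dr = ∬_S (∇ × F) · n̂ dS = ∬_D (curl F)_z dA,

where D is the disk x^2 + y^2 ≤ 4.

Compute the curl of F = (-7y, 7x, 0):
    (∇ × F)_x = ∂F_z/∂y - ∂F_y/∂z = 0,
    (∇ × F)_y = ∂F_x/∂z - ∂F_z/∂x = 0,
    (∇ × F)_z = ∂F_y/∂x - ∂F_x/∂y = 14.

On z = 1, (curl F)_z = 14.

Convert to polar (x = r cos θ, y = r sin θ, dA = r dr dθ); the integrand becomes 14, so

    ∬_D (curl F)_z dA = ∫_0^{2π} ∫_0^{2} (14) · r dr dθ.

Inner (r from 0 to 2): 28.
Outer (θ from 0 to 2π): 56π.

Therefore ∮_C F · dr = 56π.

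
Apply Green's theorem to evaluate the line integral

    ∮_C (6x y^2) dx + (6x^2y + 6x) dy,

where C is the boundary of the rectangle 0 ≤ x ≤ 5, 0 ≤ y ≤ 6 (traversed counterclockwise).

Green's theorem converts the closed line integral into a double integral over the enclosed region D:

    ∮_C P dx + Q dy = ∬_D (∂Q/∂x - ∂P/∂y) dA.

Here P = 6x y^2, Q = 6x^2y + 6x, so

    ∂Q/∂x = 12x y + 6,    ∂P/∂y = 12x y,
    ∂Q/∂x - ∂P/∂y = 6.

D is the region 0 ≤ x ≤ 5, 0 ≤ y ≤ 6. Evaluating the double integral:

    ∬_D (6) dA = ∫_0^{5} ∫_0^{6} (6) dy dx.

Inner (y from 0 to 6): 36.
Outer (x from 0 to 5): 180.

Therefore ∮_C P dx + Q dy = 180.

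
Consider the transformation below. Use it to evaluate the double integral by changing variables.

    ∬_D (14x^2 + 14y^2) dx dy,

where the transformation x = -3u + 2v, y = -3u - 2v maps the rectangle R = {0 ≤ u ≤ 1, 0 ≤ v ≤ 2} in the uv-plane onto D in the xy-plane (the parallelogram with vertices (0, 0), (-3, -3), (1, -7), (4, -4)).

Compute the Jacobian determinant of (x, y) with respect to (u, v):

    ∂(x,y)/∂(u,v) = | -3  2 | = (-3)(-2) - (2)(-3) = 12.
                   | -3  -2 |

Its absolute value is |J| = 12 (the area scaling factor).

Substituting x = -3u + 2v, y = -3u - 2v into the integrand,

    14x^2 + 14y^2 → 252u^2 + 112v^2,

so the integral becomes

    ∬_R (252u^2 + 112v^2) · |J| du dv = ∫_0^1 ∫_0^2 (3024u^2 + 1344v^2) dv du.

Inner (v): 6048u^2 + 3584.
Outer (u): 5600.

Therefore ∬_D (14x^2 + 14y^2) dx dy = 5600.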